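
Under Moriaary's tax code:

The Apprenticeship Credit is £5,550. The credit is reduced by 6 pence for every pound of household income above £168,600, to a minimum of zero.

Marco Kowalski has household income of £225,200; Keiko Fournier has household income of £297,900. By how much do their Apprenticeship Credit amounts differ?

£2,154

Marco (£225,200): Apprenticeship Credit: 6% of the £56,600 excess over £168,600 is £3,396; credit = £5,550 − £3,396 = £2,154.
Keiko (£297,900): Apprenticeship Credit: 6% of the £129,300 excess over £168,600 is £7,758 ≥ base, so the credit is £0.
Difference: |£2,154 − £0| = £2,154.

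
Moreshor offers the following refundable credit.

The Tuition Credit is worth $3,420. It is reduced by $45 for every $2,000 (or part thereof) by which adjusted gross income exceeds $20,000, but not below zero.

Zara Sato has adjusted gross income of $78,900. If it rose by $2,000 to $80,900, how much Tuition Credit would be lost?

At $78,900 — income exceeds $20,000 by $58,900, which is 30 full-or-partial $2,000 increments; reduction = 30 × $45 = $1,350, leaving $2,070.
At $80,900 — income exceeds $20,000 by $60,900, which is 31 full-or-partial $2,000 increments; reduction = 31 × $45 = $1,395, leaving $2,025.
Lost: $2,070 − $2,025 = $45.

$45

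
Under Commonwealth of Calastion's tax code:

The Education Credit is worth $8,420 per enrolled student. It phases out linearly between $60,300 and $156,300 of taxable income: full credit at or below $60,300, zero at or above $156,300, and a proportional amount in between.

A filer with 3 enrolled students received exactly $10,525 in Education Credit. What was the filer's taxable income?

$116,300

Full credit = 3 × $8,420 = $25,260.
$10,525 is 10,525/25,260 of the full $25,260, so 14,735/25,260 of the $96,000 range has been used: income = $60,300 + $96,000 × 14,735/25,260 = $116,300.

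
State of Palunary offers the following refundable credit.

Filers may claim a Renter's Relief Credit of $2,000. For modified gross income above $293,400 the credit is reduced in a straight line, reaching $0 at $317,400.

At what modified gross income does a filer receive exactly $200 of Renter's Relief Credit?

$200 is 200/2,000 of the full $2,000, so 1,800/2,000 of the $24,000 range has been used: income = $293,400 + $24,000 × 1,800/2,000 = $315,000.

$315,000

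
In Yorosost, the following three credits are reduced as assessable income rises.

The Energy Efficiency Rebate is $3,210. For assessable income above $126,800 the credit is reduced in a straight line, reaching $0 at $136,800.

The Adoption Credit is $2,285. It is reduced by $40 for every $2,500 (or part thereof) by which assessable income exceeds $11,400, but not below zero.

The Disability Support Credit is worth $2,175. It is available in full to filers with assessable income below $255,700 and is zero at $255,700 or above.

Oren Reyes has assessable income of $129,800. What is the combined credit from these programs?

$4,787

Energy Efficiency Rebate: $129,800 is $3,000 into a $10,000 phase-out range, leaving 7,000/10,000 of the credit: $3,210 × 7,000/10,000 = $2,247.
Adoption Credit: income exceeds $11,400 by $118,400, which is 48 full-or-partial $2,500 increments; reduction = 48 × $40 = $1,920, leaving $365.
Disability Support Credit: $129,800 is below the $255,700 cutoff, so the full $2,175 applies.
Total: $2,247 + $365 + $2,175 = $4,787.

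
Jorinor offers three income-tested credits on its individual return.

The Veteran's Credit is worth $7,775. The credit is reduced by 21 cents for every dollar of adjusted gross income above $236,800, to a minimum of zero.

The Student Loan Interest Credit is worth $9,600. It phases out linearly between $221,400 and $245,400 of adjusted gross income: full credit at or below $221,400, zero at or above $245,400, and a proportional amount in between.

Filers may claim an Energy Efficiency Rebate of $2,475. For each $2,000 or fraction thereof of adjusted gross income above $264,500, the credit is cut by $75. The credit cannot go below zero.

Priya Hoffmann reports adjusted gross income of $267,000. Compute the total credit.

Veteran's Credit: 21% of the $30,200 excess over $236,800 is $6,342; credit = $7,775 − $6,342 = $1,433.
Student Loan Interest Credit: $267,000 is at or above $245,400, so the credit is $0.
Energy Efficiency Rebate: income exceeds $264,500 by $2,500, which is 2 full-or-partial $2,000 increments; reduction = 2 × $75 = $150, leaving $2,325.
Total: $1,433 + $0 + $2,325 = $3,758.

$3,758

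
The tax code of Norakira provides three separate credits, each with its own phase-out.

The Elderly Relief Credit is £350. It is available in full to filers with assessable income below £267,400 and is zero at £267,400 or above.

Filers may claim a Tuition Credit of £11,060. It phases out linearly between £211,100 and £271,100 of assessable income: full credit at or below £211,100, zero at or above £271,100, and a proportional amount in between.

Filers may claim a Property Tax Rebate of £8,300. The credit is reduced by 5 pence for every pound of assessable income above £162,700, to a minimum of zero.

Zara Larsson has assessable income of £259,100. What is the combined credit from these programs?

Elderly Relief Credit: £259,100 is below the £267,400 cutoff, so the full £350 applies.
Tuition Credit: £259,100 is £48,000 into a £60,000 phase-out range, leaving 12,000/60,000 of the credit: £11,060 × 12,000/60,000 = £2,212.
Property Tax Rebate: 5% of the £96,400 excess over £162,700 is £4,820; credit = £8,300 − £4,820 = £3,480.
Total: £350 + £2,212 + £3,480 = £6,042.

£6,042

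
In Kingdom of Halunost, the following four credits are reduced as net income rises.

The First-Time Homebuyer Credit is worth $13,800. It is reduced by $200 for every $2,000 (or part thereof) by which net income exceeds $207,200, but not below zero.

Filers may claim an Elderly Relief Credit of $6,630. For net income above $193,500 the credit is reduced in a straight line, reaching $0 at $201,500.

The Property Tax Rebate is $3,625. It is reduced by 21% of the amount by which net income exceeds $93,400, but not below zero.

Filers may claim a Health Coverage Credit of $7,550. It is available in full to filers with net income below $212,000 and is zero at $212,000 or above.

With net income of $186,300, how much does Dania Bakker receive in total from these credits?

$27,980

First-Time Homebuyer Credit: $186,300 is at or below the $207,200 threshold, so the full $13,800 applies.
Elderly Relief Credit: $186,300 is at or below the $193,500 threshold, so the full $6,630 applies.
Property Tax Rebate: 21% of the $92,900 excess over $93,400 is $19,509 ≥ base, so the credit is $0.
Health Coverage Credit: $186,300 is below the $212,000 cutoff, so the full $7,550 applies.
Total: $13,800 + $6,630 + $0 + $7,550 = $27,980.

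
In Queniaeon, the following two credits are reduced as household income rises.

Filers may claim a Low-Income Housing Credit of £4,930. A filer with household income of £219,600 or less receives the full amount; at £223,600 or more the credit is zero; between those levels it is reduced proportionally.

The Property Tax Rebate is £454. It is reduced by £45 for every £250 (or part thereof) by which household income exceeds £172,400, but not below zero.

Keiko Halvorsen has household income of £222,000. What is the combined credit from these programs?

Low-Income Housing Credit: £222,000 is £2,400 into a £4,000 phase-out range, leaving 1,600/4,000 of the credit: £4,930 × 1,600/4,000 = £1,972.
Property Tax Rebate: income exceeds £172,400 by £49,600 → 199 increments × £45 = £8,955 ≥ base, so the credit is £0.
Total: £1,972 + £0 = £1,972.

£1,972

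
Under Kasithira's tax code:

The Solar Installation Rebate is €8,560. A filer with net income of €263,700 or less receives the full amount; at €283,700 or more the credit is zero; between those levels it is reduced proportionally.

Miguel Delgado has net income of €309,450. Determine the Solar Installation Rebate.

Solar Installation Rebate: €309,450 is at or above €283,700, so the credit is €0.

€0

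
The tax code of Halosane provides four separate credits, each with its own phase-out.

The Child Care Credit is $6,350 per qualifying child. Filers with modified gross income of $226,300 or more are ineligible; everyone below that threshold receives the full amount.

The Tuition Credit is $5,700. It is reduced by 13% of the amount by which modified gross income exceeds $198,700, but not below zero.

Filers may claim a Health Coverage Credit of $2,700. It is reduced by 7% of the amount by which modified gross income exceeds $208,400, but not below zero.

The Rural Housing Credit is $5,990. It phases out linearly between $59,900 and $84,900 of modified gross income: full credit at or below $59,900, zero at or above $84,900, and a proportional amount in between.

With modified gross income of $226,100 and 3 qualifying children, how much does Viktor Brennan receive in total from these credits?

$22,649

Child Care Credit: base = 3 × $6,350 = $19,050. $226,100 is below the $226,300 cutoff, so the full $19,050 applies.
Tuition Credit: 13% of the $27,400 excess over $198,700 is $3,562; credit = $5,700 − $3,562 = $2,138.
Health Coverage Credit: 7% of the $17,700 excess over $208,400 is $1,239; credit = $2,700 − $1,239 = $1,461.
Rural Housing Credit: $226,100 is at or above $84,900, so the credit is $0.
Total: $19,050 + $2,138 + $1,461 + $0 = $22,649.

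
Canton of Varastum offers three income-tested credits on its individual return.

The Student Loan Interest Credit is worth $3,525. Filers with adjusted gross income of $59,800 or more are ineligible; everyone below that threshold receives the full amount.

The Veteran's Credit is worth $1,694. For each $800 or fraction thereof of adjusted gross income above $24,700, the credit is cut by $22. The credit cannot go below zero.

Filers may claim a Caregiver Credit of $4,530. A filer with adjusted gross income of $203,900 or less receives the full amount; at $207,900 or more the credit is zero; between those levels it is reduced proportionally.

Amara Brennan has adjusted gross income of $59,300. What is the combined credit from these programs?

Student Loan Interest Credit: $59,300 is below the $59,800 cutoff, so the full $3,525 applies.
Veteran's Credit: income exceeds $24,700 by $34,600, which is 44 full-or-partial $800 increments; reduction = 44 × $22 = $968, leaving $726.
Caregiver Credit: $59,300 is at or below the $203,900 threshold, so the full $4,530 applies.
Total: $3,525 + $726 + $4,530 = $8,781.

$8,781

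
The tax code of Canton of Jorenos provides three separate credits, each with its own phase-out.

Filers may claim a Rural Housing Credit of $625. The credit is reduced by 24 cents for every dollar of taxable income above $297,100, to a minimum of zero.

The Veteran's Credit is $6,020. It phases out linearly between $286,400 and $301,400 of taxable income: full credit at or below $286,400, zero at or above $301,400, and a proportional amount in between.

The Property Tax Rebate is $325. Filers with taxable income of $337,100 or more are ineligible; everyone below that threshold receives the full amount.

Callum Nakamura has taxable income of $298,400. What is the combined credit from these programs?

Rural Housing Credit: 24% of the $1,300 excess over $297,100 is $312; credit = $625 − $312 = $313.
Veteran's Credit: $298,400 is $12,000 into a $15,000 phase-out range, leaving 3,000/15,000 of the credit: $6,020 × 3,000/15,000 = $1,204.
Property Tax Rebate: $298,400 is below the $337,100 cutoff, so the full $325 applies.
Total: $313 + $1,204 + $325 = $1,842.

$1,842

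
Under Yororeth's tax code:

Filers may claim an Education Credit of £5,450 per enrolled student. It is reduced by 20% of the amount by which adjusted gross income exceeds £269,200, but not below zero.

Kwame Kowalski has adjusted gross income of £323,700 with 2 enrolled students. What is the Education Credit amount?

£0

Education Credit: base = 2 × £5,450 = £10,900. 20% of the £54,500 excess over £269,200 is £10,900 ≥ base, so the credit is £0.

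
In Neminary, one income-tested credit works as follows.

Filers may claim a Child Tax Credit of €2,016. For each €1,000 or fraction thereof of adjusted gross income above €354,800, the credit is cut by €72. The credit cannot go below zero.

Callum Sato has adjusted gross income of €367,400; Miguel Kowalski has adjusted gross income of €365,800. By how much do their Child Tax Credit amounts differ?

Callum (€367,400): Child Tax Credit: income exceeds €354,800 by €12,600, which is 13 full-or-partial €1,000 increments; reduction = 13 × €72 = €936, leaving €1,080.
Miguel (€365,800): Child Tax Credit: income exceeds €354,800 by €11,000, which is 11 full-or-partial €1,000 increments; reduction = 11 × €72 = €792, leaving €1,224.
Difference: |€1,080 − €1,224| = €144.

€144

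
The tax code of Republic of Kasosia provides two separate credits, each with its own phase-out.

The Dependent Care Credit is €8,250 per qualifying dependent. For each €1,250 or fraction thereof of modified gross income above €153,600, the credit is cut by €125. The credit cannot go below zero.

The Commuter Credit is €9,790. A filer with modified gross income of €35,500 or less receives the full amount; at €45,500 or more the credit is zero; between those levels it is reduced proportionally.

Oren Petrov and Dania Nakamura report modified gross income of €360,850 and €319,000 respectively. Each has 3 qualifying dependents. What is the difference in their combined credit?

€4,125

Oren (€360,850): Dependent Care Credit: base = 3 × €8,250 = €24,750. income exceeds €153,600 by €207,250, which is 166 full-or-partial €1,250 increments; reduction = 166 × €125 = €20,750, leaving €4,000. Commuter Credit: €360,850 is at or above €45,500, so the credit is €0. total €4,000 + €0 = €4,000
Dania (€319,000): Dependent Care Credit: base = 3 × €8,250 = €24,750. income exceeds €153,600 by €165,400, which is 133 full-or-partial €1,250 increments; reduction = 133 × €125 = €16,625, leaving €8,125. Commuter Credit: €319,000 is at or above €45,500, so the credit is €0. total €8,125 + €0 = €8,125
Difference: |€4,000 − €8,125| = €4,125.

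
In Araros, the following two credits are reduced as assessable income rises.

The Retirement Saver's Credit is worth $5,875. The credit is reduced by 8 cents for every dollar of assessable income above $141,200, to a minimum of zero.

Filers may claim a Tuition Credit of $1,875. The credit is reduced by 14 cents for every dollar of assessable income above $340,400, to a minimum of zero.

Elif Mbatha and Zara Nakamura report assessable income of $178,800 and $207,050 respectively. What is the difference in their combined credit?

Elif ($178,800): Retirement Saver's Credit: 8% of the $37,600 excess over $141,200 is $3,008; credit = $5,875 − $3,008 = $2,867. Tuition Credit: $178,800 is at or below the $340,400 threshold, so the full $1,875 applies. total $2,867 + $1,875 = $4,742
Zara ($207,050): Retirement Saver's Credit: 8% of the $65,850 excess over $141,200 is $5,268; credit = $5,875 − $5,268 = $607. Tuition Credit: $207,050 is at or below the $340,400 threshold, so the full $1,875 applies. total $607 + $1,875 = $2,482
Difference: |$4,742 − $2,482| = $2,260.

$2,260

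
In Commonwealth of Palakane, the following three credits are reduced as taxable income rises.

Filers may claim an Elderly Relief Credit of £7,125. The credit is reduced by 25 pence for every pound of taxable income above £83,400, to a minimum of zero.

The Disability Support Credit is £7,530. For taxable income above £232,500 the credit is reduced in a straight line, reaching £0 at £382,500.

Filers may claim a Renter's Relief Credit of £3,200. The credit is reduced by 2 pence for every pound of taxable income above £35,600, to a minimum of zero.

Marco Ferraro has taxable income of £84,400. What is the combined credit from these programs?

£16,629

Elderly Relief Credit: 25% of the £1,000 excess over £83,400 is £250; credit = £7,125 − £250 = £6,875.
Disability Support Credit: £84,400 is at or below the £232,500 threshold, so the full £7,530 applies.
Renter's Relief Credit: 2% of the £48,800 excess over £35,600 is £976; credit = £3,200 − £976 = £2,224.
Total: £6,875 + £7,530 + £2,224 = £16,629.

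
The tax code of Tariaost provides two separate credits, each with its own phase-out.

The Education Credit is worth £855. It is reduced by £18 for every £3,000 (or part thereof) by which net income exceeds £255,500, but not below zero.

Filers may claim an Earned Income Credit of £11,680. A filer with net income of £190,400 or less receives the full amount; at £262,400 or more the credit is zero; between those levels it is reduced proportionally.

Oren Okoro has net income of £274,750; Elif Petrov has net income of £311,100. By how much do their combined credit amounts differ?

£216

Oren (£274,750): Education Credit: income exceeds £255,500 by £19,250, which is 7 full-or-partial £3,000 increments; reduction = 7 × £18 = £126, leaving £729. Earned Income Credit: £274,750 is at or above £262,400, so the credit is £0. total £729 + £0 = £729
Elif (£311,100): Education Credit: income exceeds £255,500 by £55,600, which is 19 full-or-partial £3,000 increments; reduction = 19 × £18 = £342, leaving £513. Earned Income Credit: £311,100 is at or above £262,400, so the credit is £0. total £513 + £0 = £513
Difference: |£729 − £513| = £216.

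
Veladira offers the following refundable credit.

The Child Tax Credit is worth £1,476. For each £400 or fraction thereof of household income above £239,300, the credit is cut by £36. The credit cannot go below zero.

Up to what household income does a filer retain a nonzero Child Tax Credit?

After 40 increments the reduction is 40 × £36 = £1,440, leaving £36; one more increment wipes it out. Increment 40 ends at excess 40 × £400 = £16,000, so the highest qualifying income is £239,300 + £16,000 = £255,300.

£255,300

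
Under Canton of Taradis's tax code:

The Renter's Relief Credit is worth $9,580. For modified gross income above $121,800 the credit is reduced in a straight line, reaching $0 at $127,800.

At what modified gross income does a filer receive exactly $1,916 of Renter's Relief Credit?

$1,916 is 1,916/9,580 of the full $9,580, so 7,664/9,580 of the $6,000 range has been used: income = $121,800 + $6,000 × 7,664/9,580 = $126,600.

$126,600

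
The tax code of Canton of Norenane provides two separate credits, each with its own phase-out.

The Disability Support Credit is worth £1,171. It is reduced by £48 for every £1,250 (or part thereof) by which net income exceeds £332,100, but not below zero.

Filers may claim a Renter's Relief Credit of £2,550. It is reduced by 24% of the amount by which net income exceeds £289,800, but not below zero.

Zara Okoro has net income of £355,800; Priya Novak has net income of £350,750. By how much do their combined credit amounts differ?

£192

Zara (£355,800): Disability Support Credit: income exceeds £332,100 by £23,700, which is 19 full-or-partial £1,250 increments; reduction = 19 × £48 = £912, leaving £259. Renter's Relief Credit: 24% of the £66,000 excess over £289,800 is £15,840 ≥ base, so the credit is £0. total £259 + £0 = £259
Priya (£350,750): Disability Support Credit: income exceeds £332,100 by £18,650, which is 15 full-or-partial £1,250 increments; reduction = 15 × £48 = £720, leaving £451. Renter's Relief Credit: 24% of the £60,950 excess over £289,800 is £14,628 ≥ base, so the credit is £0. total £451 + £0 = £451
Difference: |£259 − £451| = £192.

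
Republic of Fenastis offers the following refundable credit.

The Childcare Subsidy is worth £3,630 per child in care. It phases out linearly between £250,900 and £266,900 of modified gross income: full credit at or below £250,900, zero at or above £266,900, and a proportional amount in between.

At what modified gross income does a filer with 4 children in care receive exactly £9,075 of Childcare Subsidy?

Full credit = 4 × £3,630 = £14,520.
£9,075 is 9,075/14,520 of the full £14,520, so 5,445/14,520 of the £16,000 range has been used: income = £250,900 + £16,000 × 5,445/14,520 = £256,900.

£256,900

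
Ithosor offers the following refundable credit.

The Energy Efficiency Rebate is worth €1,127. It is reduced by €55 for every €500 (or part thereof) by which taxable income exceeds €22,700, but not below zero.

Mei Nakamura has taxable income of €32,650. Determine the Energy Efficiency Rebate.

€27

Energy Efficiency Rebate: income exceeds €22,700 by €9,950, which is 20 full-or-partial €500 increments; reduction = 20 × €55 = €1,100, leaving €27.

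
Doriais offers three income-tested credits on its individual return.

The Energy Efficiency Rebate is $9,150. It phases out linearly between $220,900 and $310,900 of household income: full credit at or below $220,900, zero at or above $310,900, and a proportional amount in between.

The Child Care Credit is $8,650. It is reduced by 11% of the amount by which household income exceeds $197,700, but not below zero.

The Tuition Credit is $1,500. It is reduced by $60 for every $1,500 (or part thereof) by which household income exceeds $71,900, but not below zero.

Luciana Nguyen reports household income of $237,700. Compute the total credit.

Energy Efficiency Rebate: $237,700 is $16,800 into a $90,000 phase-out range, leaving 73,200/90,000 of the credit: $9,150 × 73,200/90,000 = $7,442.
Child Care Credit: 11% of the $40,000 excess over $197,700 is $4,400; credit = $8,650 − $4,400 = $4,250.
Tuition Credit: income exceeds $71,900 by $165,800 → 111 increments × $60 = $6,660 ≥ base, so the credit is $0.
Total: $7,442 + $4,250 + $0 = $11,692.

$11,692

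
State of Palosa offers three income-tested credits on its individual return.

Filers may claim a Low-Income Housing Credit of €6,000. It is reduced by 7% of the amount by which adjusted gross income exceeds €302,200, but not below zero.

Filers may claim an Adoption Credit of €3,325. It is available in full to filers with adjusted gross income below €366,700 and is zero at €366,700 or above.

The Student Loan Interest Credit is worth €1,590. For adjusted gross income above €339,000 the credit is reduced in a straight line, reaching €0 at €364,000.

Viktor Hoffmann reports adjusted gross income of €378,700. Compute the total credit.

€645

Low-Income Housing Credit: 7% of the €76,500 excess over €302,200 is €5,355; credit = €6,000 − €5,355 = €645.
Adoption Credit: €378,700 meets or exceeds the €366,700 cutoff, so the credit is €0.
Student Loan Interest Credit: €378,700 is at or above €364,000, so the credit is €0.
Total: €645 + €0 + €0 = €645.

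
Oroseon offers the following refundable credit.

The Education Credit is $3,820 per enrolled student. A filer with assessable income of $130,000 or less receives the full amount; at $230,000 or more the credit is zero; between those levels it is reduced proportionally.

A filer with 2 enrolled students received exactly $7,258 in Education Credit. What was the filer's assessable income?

Full credit = 2 × $3,820 = $7,640.
$7,258 is 7,258/7,640 of the full $7,640, so 382/7,640 of the $100,000 range has been used: income = $130,000 + $100,000 × 382/7,640 = $135,000.

$135,000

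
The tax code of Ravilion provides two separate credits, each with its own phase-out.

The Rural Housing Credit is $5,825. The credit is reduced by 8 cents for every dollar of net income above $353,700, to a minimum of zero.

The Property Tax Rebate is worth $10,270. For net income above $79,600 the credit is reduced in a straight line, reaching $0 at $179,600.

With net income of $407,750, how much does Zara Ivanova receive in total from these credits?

Rural Housing Credit: 8% of the $54,050 excess over $353,700 is $4,324; credit = $5,825 − $4,324 = $1,501.
Property Tax Rebate: $407,750 is at or above $179,600, so the credit is $0.
Total: $1,501 + $0 = $1,501.

$1,501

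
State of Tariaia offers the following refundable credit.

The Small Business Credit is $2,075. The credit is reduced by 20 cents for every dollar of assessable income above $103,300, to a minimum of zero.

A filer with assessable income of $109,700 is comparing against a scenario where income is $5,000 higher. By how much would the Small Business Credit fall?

$795

At $109,700 — 20% of the $6,400 excess over $103,300 is $1,280; credit = $2,075 − $1,280 = $795.
At $114,700 — 20% of the $11,400 excess over $103,300 is $2,280 ≥ base, so the credit is $0.
Lost: $795 − $0 = $795.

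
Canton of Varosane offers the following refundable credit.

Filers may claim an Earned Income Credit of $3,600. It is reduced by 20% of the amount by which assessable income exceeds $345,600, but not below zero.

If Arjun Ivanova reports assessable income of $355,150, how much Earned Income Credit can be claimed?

$1,690

Earned Income Credit: 20% of the $9,550 excess over $345,600 is $1,910; credit = $3,600 − $1,910 = $1,690.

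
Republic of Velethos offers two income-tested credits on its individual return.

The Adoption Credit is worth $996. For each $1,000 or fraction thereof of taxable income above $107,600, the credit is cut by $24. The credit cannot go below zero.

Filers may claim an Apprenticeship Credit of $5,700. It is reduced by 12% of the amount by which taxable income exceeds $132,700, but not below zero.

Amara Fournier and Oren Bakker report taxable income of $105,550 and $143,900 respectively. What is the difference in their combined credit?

Amara ($105,550): Adoption Credit: $105,550 is at or below the $107,600 threshold, so the full $996 applies. Apprenticeship Credit: $105,550 is at or below the $132,700 threshold, so the full $5,700 applies. total $996 + $5,700 = $6,696
Oren ($143,900): Adoption Credit: income exceeds $107,600 by $36,300, which is 37 full-or-partial $1,000 increments; reduction = 37 × $24 = $888, leaving $108. Apprenticeship Credit: 12% of the $11,200 excess over $132,700 is $1,344; credit = $5,700 − $1,344 = $4,356. total $108 + $4,356 = $4,464
Difference: |$6,696 − $4,464| = $2,232.

$2,232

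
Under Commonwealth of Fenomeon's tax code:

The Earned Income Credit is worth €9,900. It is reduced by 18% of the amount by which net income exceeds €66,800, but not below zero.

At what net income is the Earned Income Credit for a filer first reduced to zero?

€121,800

The credit falls by 18% of each euro above €66,800, so it reaches zero when the excess is €9,900 / 18% = €55,000: income = €66,800 + €55,000 = €121,800.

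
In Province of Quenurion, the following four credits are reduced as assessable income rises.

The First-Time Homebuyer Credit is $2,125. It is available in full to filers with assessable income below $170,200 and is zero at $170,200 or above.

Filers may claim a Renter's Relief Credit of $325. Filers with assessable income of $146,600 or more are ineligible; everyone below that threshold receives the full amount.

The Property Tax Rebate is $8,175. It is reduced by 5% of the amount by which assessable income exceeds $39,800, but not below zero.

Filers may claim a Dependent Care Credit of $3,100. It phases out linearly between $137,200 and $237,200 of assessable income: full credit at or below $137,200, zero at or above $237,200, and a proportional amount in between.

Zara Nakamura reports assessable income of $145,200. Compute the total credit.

$8,207

First-Time Homebuyer Credit: $145,200 is below the $170,200 cutoff, so the full $2,125 applies.
Renter's Relief Credit: $145,200 is below the $146,600 cutoff, so the full $325 applies.
Property Tax Rebate: 5% of the $105,400 excess over $39,800 is $5,270; credit = $8,175 − $5,270 = $2,905.
Dependent Care Credit: $145,200 is $8,000 into a $100,000 phase-out range, leaving 92,000/100,000 of the credit: $3,100 × 92,000/100,000 = $2,852.
Total: $2,125 + $325 + $2,905 + $2,852 = $8,207.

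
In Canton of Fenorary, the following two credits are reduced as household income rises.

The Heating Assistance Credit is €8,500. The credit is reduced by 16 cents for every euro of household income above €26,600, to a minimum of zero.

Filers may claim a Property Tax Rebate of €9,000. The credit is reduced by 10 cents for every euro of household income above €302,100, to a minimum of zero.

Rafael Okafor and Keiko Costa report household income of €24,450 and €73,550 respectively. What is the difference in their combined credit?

€7,512

Rafael (€24,450): Heating Assistance Credit: €24,450 is at or below the €26,600 threshold, so the full €8,500 applies. Property Tax Rebate: €24,450 is at or below the €302,100 threshold, so the full €9,000 applies. total €8,500 + €9,000 = €17,500
Keiko (€73,550): Heating Assistance Credit: 16% of the €46,950 excess over €26,600 is €7,512; credit = €8,500 − €7,512 = €988. Property Tax Rebate: €73,550 is at or below the €302,100 threshold, so the full €9,000 applies. total €988 + €9,000 = €9,988
Difference: |€17,500 − €9,988| = €7,512.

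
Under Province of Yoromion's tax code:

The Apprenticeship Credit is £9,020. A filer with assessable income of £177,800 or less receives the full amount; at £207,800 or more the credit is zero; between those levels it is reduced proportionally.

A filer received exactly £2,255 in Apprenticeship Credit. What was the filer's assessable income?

£200,300

£2,255 is 2,255/9,020 of the full £9,020, so 6,765/9,020 of the £30,000 range has been used: income = £177,800 + £30,000 × 6,765/9,020 = £200,300.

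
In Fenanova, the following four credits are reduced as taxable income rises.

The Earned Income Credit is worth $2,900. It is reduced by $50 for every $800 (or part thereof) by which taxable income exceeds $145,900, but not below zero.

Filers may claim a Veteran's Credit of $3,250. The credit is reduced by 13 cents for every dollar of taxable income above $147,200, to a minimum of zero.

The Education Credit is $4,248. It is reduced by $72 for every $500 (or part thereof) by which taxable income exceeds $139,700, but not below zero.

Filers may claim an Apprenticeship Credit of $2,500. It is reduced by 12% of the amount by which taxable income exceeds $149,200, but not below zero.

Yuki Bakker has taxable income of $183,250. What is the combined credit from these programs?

Earned Income Credit: income exceeds $145,900 by $37,350, which is 47 full-or-partial $800 increments; reduction = 47 × $50 = $2,350, leaving $550.
Veteran's Credit: 13% of the $36,050 excess over $147,200 is $4,686.50 ≥ base, so the credit is $0.
Education Credit: income exceeds $139,700 by $43,550 → 88 increments × $72 = $6,336 ≥ base, so the credit is $0.
Apprenticeship Credit: 12% of the $34,050 excess over $149,200 is $4,086 ≥ base, so the credit is $0.
Total: $550 + $0 + $0 + $0 = $550.

$550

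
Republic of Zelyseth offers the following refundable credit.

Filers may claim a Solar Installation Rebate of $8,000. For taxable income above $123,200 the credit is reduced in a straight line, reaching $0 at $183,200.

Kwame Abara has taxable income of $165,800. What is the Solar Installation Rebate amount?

Solar Installation Rebate: $165,800 is $42,600 into a $60,000 phase-out range, leaving 17,400/60,000 of the credit: $8,000 × 17,400/60,000 = $2,320.

$2,320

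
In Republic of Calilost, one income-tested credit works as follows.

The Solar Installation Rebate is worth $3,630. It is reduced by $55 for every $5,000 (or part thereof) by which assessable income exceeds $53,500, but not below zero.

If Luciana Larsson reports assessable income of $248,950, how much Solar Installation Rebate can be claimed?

Solar Installation Rebate: income exceeds $53,500 by $195,450, which is 40 full-or-partial $5,000 increments; reduction = 40 × $55 = $2,200, leaving $1,430.

$1,430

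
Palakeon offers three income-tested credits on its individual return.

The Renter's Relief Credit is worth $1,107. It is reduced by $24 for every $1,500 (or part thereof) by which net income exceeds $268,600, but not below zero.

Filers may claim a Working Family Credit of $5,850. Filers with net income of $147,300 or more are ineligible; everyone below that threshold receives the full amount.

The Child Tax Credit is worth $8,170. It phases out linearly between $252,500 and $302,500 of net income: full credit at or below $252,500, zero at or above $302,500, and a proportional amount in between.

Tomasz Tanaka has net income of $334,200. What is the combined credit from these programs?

$51

Renter's Relief Credit: income exceeds $268,600 by $65,600, which is 44 full-or-partial $1,500 increments; reduction = 44 × $24 = $1,056, leaving $51.
Working Family Credit: $334,200 meets or exceeds the $147,300 cutoff, so the credit is $0.
Child Tax Credit: $334,200 is at or above $302,500, so the credit is $0.
Total: $51 + $0 + $0 = $51.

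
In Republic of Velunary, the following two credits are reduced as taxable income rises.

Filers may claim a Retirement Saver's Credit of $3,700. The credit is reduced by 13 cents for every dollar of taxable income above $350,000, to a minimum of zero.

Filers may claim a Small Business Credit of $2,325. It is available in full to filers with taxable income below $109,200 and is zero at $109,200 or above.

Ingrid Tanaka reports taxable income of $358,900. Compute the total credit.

Retirement Saver's Credit: 13% of the $8,900 excess over $350,000 is $1,157; credit = $3,700 − $1,157 = $2,543.
Small Business Credit: $358,900 meets or exceeds the $109,200 cutoff, so the credit is $0.
Total: $2,543 + $0 = $2,543.

$2,543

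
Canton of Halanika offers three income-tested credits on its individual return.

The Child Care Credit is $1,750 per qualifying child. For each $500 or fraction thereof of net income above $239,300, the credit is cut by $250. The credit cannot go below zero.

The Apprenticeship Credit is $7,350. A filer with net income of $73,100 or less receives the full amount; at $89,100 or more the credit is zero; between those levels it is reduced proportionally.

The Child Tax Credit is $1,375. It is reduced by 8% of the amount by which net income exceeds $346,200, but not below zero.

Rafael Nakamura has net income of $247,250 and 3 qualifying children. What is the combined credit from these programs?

Child Care Credit: base = 3 × $1,750 = $5,250. income exceeds $239,300 by $7,950, which is 16 full-or-partial $500 increments; reduction = 16 × $250 = $4,000, leaving $1,250.
Apprenticeship Credit: $247,250 is at or above $89,100, so the credit is $0.
Child Tax Credit: $247,250 is at or below the $346,200 threshold, so the full $1,375 applies.
Total: $1,250 + $0 + $1,375 = $2,625.

$2,625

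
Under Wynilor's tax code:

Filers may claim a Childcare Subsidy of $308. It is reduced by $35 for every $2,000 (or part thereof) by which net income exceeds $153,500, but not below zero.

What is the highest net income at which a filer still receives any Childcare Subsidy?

$169,500

After 8 increments the reduction is 8 × $35 = $280, leaving $28; one more increment wipes it out. Increment 8 ends at excess 8 × $2,000 = $16,000, so the highest qualifying income is $153,500 + $16,000 = $169,500.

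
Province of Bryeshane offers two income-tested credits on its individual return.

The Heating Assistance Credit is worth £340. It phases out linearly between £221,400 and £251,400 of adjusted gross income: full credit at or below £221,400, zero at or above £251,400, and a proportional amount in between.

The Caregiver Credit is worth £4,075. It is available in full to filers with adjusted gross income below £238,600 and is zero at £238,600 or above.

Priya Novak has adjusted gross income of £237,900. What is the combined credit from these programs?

Heating Assistance Credit: £237,900 is £16,500 into a £30,000 phase-out range, leaving 13,500/30,000 of the credit: £340 × 13,500/30,000 = £153.
Caregiver Credit: £237,900 is below the £238,600 cutoff, so the full £4,075 applies.
Total: £153 + £4,075 = £4,228.

£4,228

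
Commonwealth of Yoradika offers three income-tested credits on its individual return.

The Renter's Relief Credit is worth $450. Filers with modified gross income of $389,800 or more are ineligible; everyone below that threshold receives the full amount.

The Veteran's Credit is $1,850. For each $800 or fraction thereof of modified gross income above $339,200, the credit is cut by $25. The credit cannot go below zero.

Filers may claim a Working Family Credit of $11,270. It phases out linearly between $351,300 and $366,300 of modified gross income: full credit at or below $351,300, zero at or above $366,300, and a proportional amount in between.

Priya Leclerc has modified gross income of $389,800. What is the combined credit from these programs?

$250

Renter's Relief Credit: $389,800 meets or exceeds the $389,800 cutoff, so the credit is $0.
Veteran's Credit: income exceeds $339,200 by $50,600, which is 64 full-or-partial $800 increments; reduction = 64 × $25 = $1,600, leaving $250.
Working Family Credit: $389,800 is at or above $366,300, so the credit is $0.
Total: $0 + $250 + $0 = $250.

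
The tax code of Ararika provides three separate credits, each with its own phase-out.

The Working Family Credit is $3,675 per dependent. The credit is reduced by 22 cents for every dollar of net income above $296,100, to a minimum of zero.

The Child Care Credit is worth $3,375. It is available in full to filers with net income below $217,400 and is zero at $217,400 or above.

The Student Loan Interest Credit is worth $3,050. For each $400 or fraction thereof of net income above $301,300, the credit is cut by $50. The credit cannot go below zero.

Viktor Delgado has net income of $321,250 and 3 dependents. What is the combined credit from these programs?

$6,042

Working Family Credit: base = 3 × $3,675 = $11,025. 22% of the $25,150 excess over $296,100 is $5,533; credit = $11,025 − $5,533 = $5,492.
Child Care Credit: $321,250 meets or exceeds the $217,400 cutoff, so the credit is $0.
Student Loan Interest Credit: income exceeds $301,300 by $19,950, which is 50 full-or-partial $400 increments; reduction = 50 × $50 = $2,500, leaving $550.
Total: $5,492 + $0 + $550 = $6,042.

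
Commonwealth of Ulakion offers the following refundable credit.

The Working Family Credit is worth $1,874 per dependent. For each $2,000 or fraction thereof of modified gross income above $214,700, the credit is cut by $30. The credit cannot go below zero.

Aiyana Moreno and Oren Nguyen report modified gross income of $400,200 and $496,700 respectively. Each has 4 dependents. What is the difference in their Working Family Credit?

$1,440

Aiyana ($400,200): Working Family Credit: base = 4 × $1,874 = $7,496. income exceeds $214,700 by $185,500, which is 93 full-or-partial $2,000 increments; reduction = 93 × $30 = $2,790, leaving $4,706.
Oren ($496,700): Working Family Credit: base = 4 × $1,874 = $7,496. income exceeds $214,700 by $282,000, which is 141 full-or-partial $2,000 increments; reduction = 141 × $30 = $4,230, leaving $3,266.
Difference: |$4,706 − $3,266| = $1,440.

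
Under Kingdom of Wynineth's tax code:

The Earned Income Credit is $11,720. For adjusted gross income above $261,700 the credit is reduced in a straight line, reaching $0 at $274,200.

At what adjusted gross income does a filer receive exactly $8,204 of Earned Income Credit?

$8,204 is 8,204/11,720 of the full $11,720, so 3,516/11,720 of the $12,500 range has been used: income = $261,700 + $12,500 × 3,516/11,720 = $265,450.

$265,450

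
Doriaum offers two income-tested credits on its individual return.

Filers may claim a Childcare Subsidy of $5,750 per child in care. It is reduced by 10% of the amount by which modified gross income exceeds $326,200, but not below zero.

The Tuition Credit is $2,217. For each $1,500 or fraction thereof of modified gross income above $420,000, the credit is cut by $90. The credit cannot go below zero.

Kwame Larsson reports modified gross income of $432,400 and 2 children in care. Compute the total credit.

Childcare Subsidy: base = 2 × $5,750 = $11,500. 10% of the $106,200 excess over $326,200 is $10,620; credit = $11,500 − $10,620 = $880.
Tuition Credit: income exceeds $420,000 by $12,400, which is 9 full-or-partial $1,500 increments; reduction = 9 × $90 = $810, leaving $1,407.
Total: $880 + $1,407 = $2,287.

$2,287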